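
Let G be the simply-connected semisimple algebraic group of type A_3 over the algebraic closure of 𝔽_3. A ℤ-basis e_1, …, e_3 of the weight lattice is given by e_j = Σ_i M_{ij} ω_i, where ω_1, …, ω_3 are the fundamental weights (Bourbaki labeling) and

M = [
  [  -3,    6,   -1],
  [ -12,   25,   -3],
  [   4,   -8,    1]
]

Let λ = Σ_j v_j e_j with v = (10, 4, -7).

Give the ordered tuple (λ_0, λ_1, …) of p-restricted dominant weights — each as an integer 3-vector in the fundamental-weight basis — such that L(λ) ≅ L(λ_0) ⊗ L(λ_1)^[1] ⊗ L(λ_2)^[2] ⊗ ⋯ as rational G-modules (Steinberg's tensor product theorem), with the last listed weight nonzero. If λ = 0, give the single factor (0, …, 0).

((1, 1, 1),)

Compute c_i = Σ_j M_{ij} v_j with v = (10, 4, -7):
  c_1 = (-3)·(10) + (6)·(4) + (-1)·(-7) = 1
  c_2 = (-12)·(10) + (25)·(4) + (-3)·(-7) = 1
  c_3 = (4)·(10) + (-8)·(4) + (1)·(-7) = 1
Base-3 expansion of each c_i:
  c_1 = 1 = 1·3^0
  c_2 = 1 = 1·3^0
  c_3 = 1 = 1·3^0
λ_0 = (1, 1, 1)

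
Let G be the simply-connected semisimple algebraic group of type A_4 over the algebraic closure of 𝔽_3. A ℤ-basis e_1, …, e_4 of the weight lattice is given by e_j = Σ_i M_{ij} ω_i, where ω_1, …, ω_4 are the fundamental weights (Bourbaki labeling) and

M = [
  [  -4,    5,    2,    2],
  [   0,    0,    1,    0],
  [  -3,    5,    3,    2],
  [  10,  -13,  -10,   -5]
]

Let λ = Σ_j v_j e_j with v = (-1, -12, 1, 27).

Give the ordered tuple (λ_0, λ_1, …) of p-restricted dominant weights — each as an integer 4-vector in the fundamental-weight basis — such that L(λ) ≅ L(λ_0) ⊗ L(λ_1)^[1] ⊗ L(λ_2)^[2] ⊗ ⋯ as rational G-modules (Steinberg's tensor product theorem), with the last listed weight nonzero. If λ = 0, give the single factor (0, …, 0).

ω-coordinates c = M·v, v = (-1, -12, 1, 27):
  c_1 = (-4)·(-1) + (5)·(-12) + (2)·(1) + (2)·(27) = 0
  c_2 = (0)·(-1) + (0)·(-12) + (1)·(1) + (0)·(27) = 1
  c_3 = (-3)·(-1) + (5)·(-12) + (3)·(1) + (2)·(27) = 0
  c_4 = (10)·(-1) + (-13)·(-12) + (-10)·(1) + (-5)·(27) = 1
Writing each c_i in base p = 3:
  c_1 = 0
  c_2 = 1 = 1·3^0
  c_3 = 0
  c_4 = 1 = 1·3^0
Factor λ_0 = (0, 1, 0, 1)

((0, 1, 0, 1),)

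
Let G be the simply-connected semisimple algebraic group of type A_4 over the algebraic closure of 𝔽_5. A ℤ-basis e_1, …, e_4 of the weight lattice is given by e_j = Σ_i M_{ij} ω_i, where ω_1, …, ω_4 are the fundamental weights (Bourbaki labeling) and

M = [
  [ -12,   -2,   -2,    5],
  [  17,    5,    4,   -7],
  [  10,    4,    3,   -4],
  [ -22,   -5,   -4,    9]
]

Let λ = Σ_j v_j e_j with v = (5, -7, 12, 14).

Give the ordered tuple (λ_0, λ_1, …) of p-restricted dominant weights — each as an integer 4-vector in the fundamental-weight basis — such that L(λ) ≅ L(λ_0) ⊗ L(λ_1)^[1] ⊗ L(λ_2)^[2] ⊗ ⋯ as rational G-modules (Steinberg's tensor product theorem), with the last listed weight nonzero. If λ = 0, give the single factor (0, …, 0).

((0, 0, 2, 3),)

ω-coordinates c = M·v, v = (5, -7, 12, 14):
  c_1 = (-12)·(5) + (-2)·(-7) + (-2)·(12) + 5·14 = 0
  c_2 = 17·5 + (5)·(-7) + 4·12 + (-7)·(14) = 0
  c_3 = 10·5 + (4)·(-7) + 3·12 + (-4)·(14) = 2
  c_4 = (-22)·(5) + (-5)·(-7) + (-4)·(12) + 9·14 = 3
Base-5 expansion of each c_i:
  c_1 = 0
  c_2 = 0
  c_3 = 2 = 2·5^0
  c_4 = 3 = 3·5^0
Factor λ_0 = (0, 0, 2, 3)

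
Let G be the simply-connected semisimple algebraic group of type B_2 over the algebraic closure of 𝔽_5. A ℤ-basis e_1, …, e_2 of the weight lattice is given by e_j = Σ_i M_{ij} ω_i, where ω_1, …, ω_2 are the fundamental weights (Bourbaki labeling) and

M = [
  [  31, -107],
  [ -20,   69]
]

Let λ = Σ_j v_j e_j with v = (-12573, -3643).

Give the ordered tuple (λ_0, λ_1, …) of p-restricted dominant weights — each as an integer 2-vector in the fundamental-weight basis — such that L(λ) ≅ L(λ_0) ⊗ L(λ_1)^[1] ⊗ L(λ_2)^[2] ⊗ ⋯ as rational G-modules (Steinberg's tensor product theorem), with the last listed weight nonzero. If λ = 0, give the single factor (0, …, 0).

Compute c_i = Σ_j M_{ij} v_j with v = (-12573, -3643):
  c_1 = 31*-12573 + -107*-3643 = 38
  c_2 = -20*-12573 + 69*-3643 = 93
Expand coordinatewise in base 5:
  c_1 = 38 = 3·5^0 + 2·5^1 + 1·5^2
  c_2 = 93 = 3·5^0 + 3·5^1 + 3·5^2
Factor λ_0 = (3, 3)
Factor λ_1 = (2, 3)
Factor λ_2 = (1, 3)

((3, 3), (2, 3), (1, 3))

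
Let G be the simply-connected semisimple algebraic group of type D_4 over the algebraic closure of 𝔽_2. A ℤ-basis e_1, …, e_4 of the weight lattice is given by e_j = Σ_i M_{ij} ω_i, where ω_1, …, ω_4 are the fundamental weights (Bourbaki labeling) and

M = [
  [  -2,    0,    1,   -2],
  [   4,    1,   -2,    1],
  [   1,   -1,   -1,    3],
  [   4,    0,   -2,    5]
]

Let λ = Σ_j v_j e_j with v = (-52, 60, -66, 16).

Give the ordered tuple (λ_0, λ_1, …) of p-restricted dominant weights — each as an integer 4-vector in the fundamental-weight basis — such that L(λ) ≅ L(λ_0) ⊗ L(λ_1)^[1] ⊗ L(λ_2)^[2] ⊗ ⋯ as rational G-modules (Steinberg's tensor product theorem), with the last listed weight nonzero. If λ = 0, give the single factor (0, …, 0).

Compute c_i = Σ_j M_{ij} v_j with v = (-52, 60, -66, 16):
  c_1 = -2*-52 + 0*60 + 1*-66 + -2*16 = 6
  c_2 = 4*-52 + 1*60 + -2*-66 + 1*16 = 0
  c_3 = 1*-52 + -1*60 + -1*-66 + 3*16 = 2
  c_4 = 4*-52 + 0*60 + -2*-66 + 5*16 = 4
Writing each c_i in base p = 2:
  c_1 = 6 = 0·2^0 + 1·2^1 + 1·2^2
  c_2 = 0
  c_3 = 2 = 0·2^0 + 1·2^1
  c_4 = 4 = 0·2^0 + 0·2^1 + 1·2^2
p-restricted factor λ_0 = (0, 0, 0, 0)
p-restricted factor λ_1 = (1, 0, 1, 0)
p-restricted factor λ_2 = (1, 0, 0, 1)

((0, 0, 0, 0), (1, 0, 1, 0), (1, 0, 0, 1))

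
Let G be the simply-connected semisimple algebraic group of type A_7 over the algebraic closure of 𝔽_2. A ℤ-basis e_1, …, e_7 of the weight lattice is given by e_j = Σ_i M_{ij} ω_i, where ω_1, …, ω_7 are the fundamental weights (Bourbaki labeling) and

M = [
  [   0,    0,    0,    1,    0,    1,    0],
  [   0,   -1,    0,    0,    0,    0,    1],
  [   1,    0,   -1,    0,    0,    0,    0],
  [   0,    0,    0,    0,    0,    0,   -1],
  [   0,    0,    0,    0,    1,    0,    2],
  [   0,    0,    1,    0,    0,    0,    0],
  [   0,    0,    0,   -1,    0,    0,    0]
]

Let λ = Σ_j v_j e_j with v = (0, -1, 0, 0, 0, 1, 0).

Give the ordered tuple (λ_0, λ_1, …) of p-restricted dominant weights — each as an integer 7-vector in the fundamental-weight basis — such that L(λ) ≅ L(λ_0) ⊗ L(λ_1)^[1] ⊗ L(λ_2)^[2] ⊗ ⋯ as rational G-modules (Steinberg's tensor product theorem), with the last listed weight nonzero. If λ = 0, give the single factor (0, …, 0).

((1, 1, 0, 0, 0, 0, 0),)

Change of basis e → ω: c = M·v where v = (0, -1, 0, 0, 0, 1, 0):
  c_1 = 0·0 + (0)·(-1) + 0·0 + 1·0 + 0·0 + 1·1 + 0·0 = 1
  c_2 = 0·0 + (-1)·(-1) + 0·0 + 0·0 + 0·0 + 0·1 + 1·0 = 1
  c_3 = 1·0 + (0)·(-1) + (-1)·(0) + 0·0 + 0·0 + 0·1 + 0·0 = 0
  c_4 = 0·0 + (0)·(-1) + 0·0 + 0·0 + 0·0 + 0·1 + (-1)·(0) = 0
  c_5 = 0·0 + (0)·(-1) + 0·0 + 0·0 + 1·0 + 0·1 + 2·0 = 0
  c_6 = 0·0 + (0)·(-1) + 1·0 + 0·0 + 0·0 + 0·1 + 0·0 = 0
  c_7 = 0·0 + (0)·(-1) + 0·0 + (-1)·(0) + 0·0 + 0·1 + 0·0 = 0
Expand coordinatewise in base 2:
  c_1 = 1 = 1·2^0
  c_2 = 1 = 1·2^0
  c_3 = 0
  c_4 = 0
  c_5 = 0
  c_6 = 0
  c_7 = 0
λ_0 = (1, 1, 0, 0, 0, 0, 0)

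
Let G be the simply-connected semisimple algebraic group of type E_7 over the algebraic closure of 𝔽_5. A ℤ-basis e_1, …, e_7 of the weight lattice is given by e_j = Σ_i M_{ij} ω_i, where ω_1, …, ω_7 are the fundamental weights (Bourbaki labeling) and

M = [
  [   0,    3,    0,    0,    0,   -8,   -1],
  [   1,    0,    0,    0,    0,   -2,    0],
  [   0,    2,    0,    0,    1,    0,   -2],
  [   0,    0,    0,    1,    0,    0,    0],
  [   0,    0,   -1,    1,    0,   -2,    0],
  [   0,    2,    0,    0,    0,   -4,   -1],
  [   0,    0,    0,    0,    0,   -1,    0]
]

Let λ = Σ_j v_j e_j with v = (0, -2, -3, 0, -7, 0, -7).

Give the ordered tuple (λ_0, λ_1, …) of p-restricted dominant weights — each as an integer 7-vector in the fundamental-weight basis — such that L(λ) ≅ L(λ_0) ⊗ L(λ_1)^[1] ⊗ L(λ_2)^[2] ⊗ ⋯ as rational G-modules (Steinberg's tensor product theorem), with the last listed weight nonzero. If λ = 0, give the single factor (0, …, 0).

((1, 0, 3, 0, 3, 3, 0),)

Converting to the ω-basis (c_i = row i of M dotted with v = (0, -2, -3, 0, -7, 0, -7)):
  c_1 = (0)·(0) + (3)·(-2) + (0)·(-3) + (0)·(0) + (0)·(-7) + (-8)·(0) + (-1)·(-7) = 1
  c_2 = (1)·(0) + (0)·(-2) + (0)·(-3) + (0)·(0) + (0)·(-7) + (-2)·(0) + (0)·(-7) = 0
  c_3 = (0)·(0) + (2)·(-2) + (0)·(-3) + (0)·(0) + (1)·(-7) + (0)·(0) + (-2)·(-7) = 3
  c_4 = (0)·(0) + (0)·(-2) + (0)·(-3) + (1)·(0) + (0)·(-7) + (0)·(0) + (0)·(-7) = 0
  c_5 = (0)·(0) + (0)·(-2) + (-1)·(-3) + (1)·(0) + (0)·(-7) + (-2)·(0) + (0)·(-7) = 3
  c_6 = (0)·(0) + (2)·(-2) + (0)·(-3) + (0)·(0) + (0)·(-7) + (-4)·(0) + (-1)·(-7) = 3
  c_7 = (0)·(0) + (0)·(-2) + (0)·(-3) + (0)·(0) + (0)·(-7) + (-1)·(0) + (0)·(-7) = 0
Base-5 expansion of each c_i:
  c_1 = 1 = 1·5^0
  c_2 = 0
  c_3 = 3 = 3·5^0
  c_4 = 0
  c_5 = 3 = 3·5^0
  c_6 = 3 = 3·5^0
  c_7 = 0
λ_0 = (1, 0, 3, 0, 3, 3, 0)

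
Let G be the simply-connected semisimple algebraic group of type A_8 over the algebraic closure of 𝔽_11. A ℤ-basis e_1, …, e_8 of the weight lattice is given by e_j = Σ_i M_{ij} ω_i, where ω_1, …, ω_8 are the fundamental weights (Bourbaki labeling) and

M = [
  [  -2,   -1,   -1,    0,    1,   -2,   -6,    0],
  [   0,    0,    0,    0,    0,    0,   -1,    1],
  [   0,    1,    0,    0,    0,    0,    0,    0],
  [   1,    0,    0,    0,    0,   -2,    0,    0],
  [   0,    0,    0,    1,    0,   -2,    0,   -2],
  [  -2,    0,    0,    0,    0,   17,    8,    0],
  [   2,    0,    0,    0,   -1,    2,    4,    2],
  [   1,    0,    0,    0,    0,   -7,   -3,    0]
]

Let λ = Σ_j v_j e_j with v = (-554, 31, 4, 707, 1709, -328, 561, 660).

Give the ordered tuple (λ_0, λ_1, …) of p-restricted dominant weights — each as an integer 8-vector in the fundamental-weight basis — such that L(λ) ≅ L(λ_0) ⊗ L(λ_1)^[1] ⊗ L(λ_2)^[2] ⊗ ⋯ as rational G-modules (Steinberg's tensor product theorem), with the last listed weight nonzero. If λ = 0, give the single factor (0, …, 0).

((6, 0, 9, 3, 10, 9, 3, 4), (6, 9, 2, 9, 3, 1, 8, 5))

Change of basis e → ω: c = M·v where v = (-554, 31, 4, 707, 1709, -328, 561, 660):
  c_1 = (-2)·(-554) + (-1)·(31) + (-1)·(4) + 0·707 + 1·1709 + (-2)·(-328) + (-6)·(561) + 0·660 = 72
  c_2 = (0)·(-554) + 0·31 + 0·4 + 0·707 + 0·1709 + (0)·(-328) + (-1)·(561) + 1·660 = 99
  c_3 = (0)·(-554) + 1·31 + 0·4 + 0·707 + 0·1709 + (0)·(-328) + 0·561 + 0·660 = 31
  c_4 = (1)·(-554) + 0·31 + 0·4 + 0·707 + 0·1709 + (-2)·(-328) + 0·561 + 0·660 = 102
  c_5 = (0)·(-554) + 0·31 + 0·4 + 1·707 + 0·1709 + (-2)·(-328) + 0·561 + (-2)·(660) = 43
  c_6 = (-2)·(-554) + 0·31 + 0·4 + 0·707 + 0·1709 + (17)·(-328) + 8·561 + 0·660 = 20
  c_7 = (2)·(-554) + 0·31 + 0·4 + 0·707 + (-1)·(1709) + (2)·(-328) + 4·561 + 2·660 = 91
  c_8 = (1)·(-554) + 0·31 + 0·4 + 0·707 + 0·1709 + (-7)·(-328) + (-3)·(561) + 0·660 = 59
Writing each c_i in base p = 11:
  c_1 = 72 = 6·11^0 + 6·11^1
  c_2 = 99 = 0·11^0 + 9·11^1
  c_3 = 31 = 9·11^0 + 2·11^1
  c_4 = 102 = 3·11^0 + 9·11^1
  c_5 = 43 = 10·11^0 + 3·11^1
  c_6 = 20 = 9·11^0 + 1·11^1
  c_7 = 91 = 3·11^0 + 8·11^1
  c_8 = 59 = 4·11^0 + 5·11^1
Factor λ_0 = (6, 0, 9, 3, 10, 9, 3, 4)
Factor λ_1 = (6, 9, 2, 9, 3, 1, 8, 5)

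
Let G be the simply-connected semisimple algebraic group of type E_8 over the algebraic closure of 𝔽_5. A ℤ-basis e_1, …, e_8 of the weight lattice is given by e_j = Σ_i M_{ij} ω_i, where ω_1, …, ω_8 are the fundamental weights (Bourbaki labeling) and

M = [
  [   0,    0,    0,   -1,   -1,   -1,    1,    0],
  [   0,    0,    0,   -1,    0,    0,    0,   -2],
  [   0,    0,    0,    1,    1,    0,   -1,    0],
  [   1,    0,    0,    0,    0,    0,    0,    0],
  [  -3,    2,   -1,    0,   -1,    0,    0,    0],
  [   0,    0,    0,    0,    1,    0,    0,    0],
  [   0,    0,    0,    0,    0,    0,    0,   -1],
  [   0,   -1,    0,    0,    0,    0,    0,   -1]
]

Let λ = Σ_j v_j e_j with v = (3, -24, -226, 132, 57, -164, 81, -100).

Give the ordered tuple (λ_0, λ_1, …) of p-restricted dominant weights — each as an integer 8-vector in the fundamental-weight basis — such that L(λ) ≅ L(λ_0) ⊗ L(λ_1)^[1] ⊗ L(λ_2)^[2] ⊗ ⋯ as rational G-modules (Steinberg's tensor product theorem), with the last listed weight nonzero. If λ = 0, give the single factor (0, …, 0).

((1, 3, 3, 3, 2, 2, 0, 4), (1, 3, 1, 0, 2, 1, 0, 4), (2, 2, 4, 0, 4, 2, 4, 4))

Converting to the ω-basis (c_i = row i of M dotted with v = (3, -24, -226, 132, 57, -164, 81, -100)):
  c_1 = (0)·(3) + (0)·(-24) + (0)·(-226) + (-1)·(132) + (-1)·(57) + (-1)·(-164) + (1)·(81) + (0)·(-100) = 56
  c_2 = (0)·(3) + (0)·(-24) + (0)·(-226) + (-1)·(132) + (0)·(57) + (0)·(-164) + (0)·(81) + (-2)·(-100) = 68
  c_3 = (0)·(3) + (0)·(-24) + (0)·(-226) + (1)·(132) + (1)·(57) + (0)·(-164) + (-1)·(81) + (0)·(-100) = 108
  c_4 = (1)·(3) + (0)·(-24) + (0)·(-226) + (0)·(132) + (0)·(57) + (0)·(-164) + (0)·(81) + (0)·(-100) = 3
  c_5 = (-3)·(3) + (2)·(-24) + (-1)·(-226) + (0)·(132) + (-1)·(57) + (0)·(-164) + (0)·(81) + (0)·(-100) = 112
  c_6 = (0)·(3) + (0)·(-24) + (0)·(-226) + (0)·(132) + (1)·(57) + (0)·(-164) + (0)·(81) + (0)·(-100) = 57
  c_7 = (0)·(3) + (0)·(-24) + (0)·(-226) + (0)·(132) + (0)·(57) + (0)·(-164) + (0)·(81) + (-1)·(-100) = 100
  c_8 = (0)·(3) + (-1)·(-24) + (0)·(-226) + (0)·(132) + (0)·(57) + (0)·(-164) + (0)·(81) + (-1)·(-100) = 124
Expand coordinatewise in base 5:
  c_1 = 56 = 1·5^0 + 1·5^1 + 2·5^2
  c_2 = 68 = 3·5^0 + 3·5^1 + 2·5^2
  c_3 = 108 = 3·5^0 + 1·5^1 + 4·5^2
  c_4 = 3 = 3·5^0
  c_5 = 112 = 2·5^0 + 2·5^1 + 4·5^2
  c_6 = 57 = 2·5^0 + 1·5^1 + 2·5^2
  c_7 = 100 = 0·5^0 + 0·5^1 + 4·5^2
  c_8 = 124 = 4·5^0 + 4·5^1 + 4·5^2
λ_0 = (1, 3, 3, 3, 2, 2, 0, 4)
λ_1 = (1, 3, 1, 0, 2, 1, 0, 4)
λ_2 = (2, 2, 4, 0, 4, 2, 4, 4)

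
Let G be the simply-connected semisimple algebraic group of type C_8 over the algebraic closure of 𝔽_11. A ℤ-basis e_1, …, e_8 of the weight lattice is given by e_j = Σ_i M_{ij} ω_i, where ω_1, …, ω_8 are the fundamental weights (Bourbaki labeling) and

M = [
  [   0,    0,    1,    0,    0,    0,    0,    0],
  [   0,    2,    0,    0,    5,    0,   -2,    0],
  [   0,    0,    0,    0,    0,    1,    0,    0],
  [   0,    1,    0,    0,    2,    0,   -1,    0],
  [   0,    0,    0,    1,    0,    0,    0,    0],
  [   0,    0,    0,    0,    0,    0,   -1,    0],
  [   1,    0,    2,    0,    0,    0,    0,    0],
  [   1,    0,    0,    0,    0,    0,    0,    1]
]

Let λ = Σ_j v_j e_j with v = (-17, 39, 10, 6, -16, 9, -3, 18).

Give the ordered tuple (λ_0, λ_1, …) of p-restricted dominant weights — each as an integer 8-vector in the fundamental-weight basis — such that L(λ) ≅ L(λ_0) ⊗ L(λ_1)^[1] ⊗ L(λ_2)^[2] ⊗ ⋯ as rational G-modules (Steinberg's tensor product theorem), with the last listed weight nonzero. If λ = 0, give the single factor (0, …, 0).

Converting to the ω-basis (c_i = row i of M dotted with v = (-17, 39, 10, 6, -16, 9, -3, 18)):
  c_1 = (0)·(-17) + 0·39 + 1·10 + 0·6 + (0)·(-16) + 0·9 + (0)·(-3) + 0·18 = 10
  c_2 = (0)·(-17) + 2·39 + 0·10 + 0·6 + (5)·(-16) + 0·9 + (-2)·(-3) + 0·18 = 4
  c_3 = (0)·(-17) + 0·39 + 0·10 + 0·6 + (0)·(-16) + 1·9 + (0)·(-3) + 0·18 = 9
  c_4 = (0)·(-17) + 1·39 + 0·10 + 0·6 + (2)·(-16) + 0·9 + (-1)·(-3) + 0·18 = 10
  c_5 = (0)·(-17) + 0·39 + 0·10 + 1·6 + (0)·(-16) + 0·9 + (0)·(-3) + 0·18 = 6
  c_6 = (0)·(-17) + 0·39 + 0·10 + 0·6 + (0)·(-16) + 0·9 + (-1)·(-3) + 0·18 = 3
  c_7 = (1)·(-17) + 0·39 + 2·10 + 0·6 + (0)·(-16) + 0·9 + (0)·(-3) + 0·18 = 3
  c_8 = (1)·(-17) + 0·39 + 0·10 + 0·6 + (0)·(-16) + 0·9 + (0)·(-3) + 1·18 = 1
p = 11; digits c_i = Σ_j d_{ij}·11^j, 0 ≤ d_{ij} < 11:
  c_1 = 10 = 10·11^0
  c_2 = 4 = 4·11^0
  c_3 = 9 = 9·11^0
  c_4 = 10 = 10·11^0
  c_5 = 6 = 6·11^0
  c_6 = 3 = 3·11^0
  c_7 = 3 = 3·11^0
  c_8 = 1 = 1·11^0
p-restricted factor λ_0 = (10, 4, 9, 10, 6, 3, 3, 1)

((10, 4, 9, 10, 6, 3, 3, 1),)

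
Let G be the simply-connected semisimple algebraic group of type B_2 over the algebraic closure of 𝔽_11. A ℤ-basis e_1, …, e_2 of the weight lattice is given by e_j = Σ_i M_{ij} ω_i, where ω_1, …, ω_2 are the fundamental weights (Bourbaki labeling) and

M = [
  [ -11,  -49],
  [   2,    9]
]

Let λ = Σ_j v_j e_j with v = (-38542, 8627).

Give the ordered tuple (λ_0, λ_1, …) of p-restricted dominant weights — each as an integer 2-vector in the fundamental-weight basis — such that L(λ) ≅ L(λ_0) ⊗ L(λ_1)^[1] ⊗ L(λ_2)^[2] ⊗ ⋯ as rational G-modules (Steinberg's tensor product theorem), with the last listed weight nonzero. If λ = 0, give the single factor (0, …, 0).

ω-coordinates c = M·v, v = (-38542, 8627):
  c_1 = (-11)·(-38542) + (-49)·(8627) = 1239
  c_2 = (2)·(-38542) + 9·8627 = 559
Expand coordinatewise in base 11:
  c_1 = 1239 = 7·11^0 + 2·11^1 + 10·11^2
  c_2 = 559 = 9·11^0 + 6·11^1 + 4·11^2
λ_0 = (7, 9)
λ_1 = (2, 6)
λ_2 = (10, 4)

((7, 9), (2, 6), (10, 4))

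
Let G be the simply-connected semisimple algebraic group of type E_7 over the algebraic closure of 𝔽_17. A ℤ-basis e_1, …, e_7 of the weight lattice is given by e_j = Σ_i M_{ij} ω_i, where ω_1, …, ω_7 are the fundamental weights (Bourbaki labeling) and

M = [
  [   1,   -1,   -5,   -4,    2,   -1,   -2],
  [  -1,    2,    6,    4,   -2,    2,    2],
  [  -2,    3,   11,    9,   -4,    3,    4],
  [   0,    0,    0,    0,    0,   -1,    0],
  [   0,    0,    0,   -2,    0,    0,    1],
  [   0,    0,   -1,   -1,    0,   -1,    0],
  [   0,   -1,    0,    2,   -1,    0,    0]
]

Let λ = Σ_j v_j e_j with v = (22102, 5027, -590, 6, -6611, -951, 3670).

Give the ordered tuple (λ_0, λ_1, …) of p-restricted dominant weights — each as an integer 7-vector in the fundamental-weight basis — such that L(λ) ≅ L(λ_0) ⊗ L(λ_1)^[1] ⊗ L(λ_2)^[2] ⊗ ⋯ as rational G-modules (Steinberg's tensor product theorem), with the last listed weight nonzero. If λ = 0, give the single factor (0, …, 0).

In the fundamental-weight basis, λ has coordinates c = M·v (v = (22102, 5027, -590, 6, -6611, -951, 3670)):
  c_1 = 1·22102 + (-1)·(5027) + (-5)·(-590) + (-4)·(6) + (2)·(-6611) + (-1)·(-951) + (-2)·(3670) = 390
  c_2 = (-1)·(22102) + 2·5027 + (6)·(-590) + 4·6 + (-2)·(-6611) + (2)·(-951) + 2·3670 = 3096
  c_3 = (-2)·(22102) + 3·5027 + (11)·(-590) + 9·6 + (-4)·(-6611) + (3)·(-951) + 4·3670 = 2712
  c_4 = 0·22102 + 0·5027 + (0)·(-590) + 0·6 + (0)·(-6611) + (-1)·(-951) + 0·3670 = 951
  c_5 = 0·22102 + 0·5027 + (0)·(-590) + (-2)·(6) + (0)·(-6611) + (0)·(-951) + 1·3670 = 3658
  c_6 = 0·22102 + 0·5027 + (-1)·(-590) + (-1)·(6) + (0)·(-6611) + (-1)·(-951) + 0·3670 = 1535
  c_7 = 0·22102 + (-1)·(5027) + (0)·(-590) + 2·6 + (-1)·(-6611) + (0)·(-951) + 0·3670 = 1596
Writing each c_i in base p = 17:
  c_1 = 390 = 16·17^0 + 5·17^1 + 1·17^2
  c_2 = 3096 = 2·17^0 + 12·17^1 + 10·17^2
  c_3 = 2712 = 9·17^0 + 6·17^1 + 9·17^2
  c_4 = 951 = 16·17^0 + 4·17^1 + 3·17^2
  c_5 = 3658 = 3·17^0 + 11·17^1 + 12·17^2
  c_6 = 1535 = 5·17^0 + 5·17^1 + 5·17^2
  c_7 = 1596 = 15·17^0 + 8·17^1 + 5·17^2
p-restricted factor λ_0 = (16, 2, 9, 16, 3, 5, 15)
p-restricted factor λ_1 = (5, 12, 6, 4, 11, 5, 8)
p-restricted factor λ_2 = (1, 10, 9, 3, 12, 5, 5)

((16, 2, 9, 16, 3, 5, 15), (5, 12, 6, 4, 11, 5, 8), (1, 10, 9, 3, 12, 5, 5))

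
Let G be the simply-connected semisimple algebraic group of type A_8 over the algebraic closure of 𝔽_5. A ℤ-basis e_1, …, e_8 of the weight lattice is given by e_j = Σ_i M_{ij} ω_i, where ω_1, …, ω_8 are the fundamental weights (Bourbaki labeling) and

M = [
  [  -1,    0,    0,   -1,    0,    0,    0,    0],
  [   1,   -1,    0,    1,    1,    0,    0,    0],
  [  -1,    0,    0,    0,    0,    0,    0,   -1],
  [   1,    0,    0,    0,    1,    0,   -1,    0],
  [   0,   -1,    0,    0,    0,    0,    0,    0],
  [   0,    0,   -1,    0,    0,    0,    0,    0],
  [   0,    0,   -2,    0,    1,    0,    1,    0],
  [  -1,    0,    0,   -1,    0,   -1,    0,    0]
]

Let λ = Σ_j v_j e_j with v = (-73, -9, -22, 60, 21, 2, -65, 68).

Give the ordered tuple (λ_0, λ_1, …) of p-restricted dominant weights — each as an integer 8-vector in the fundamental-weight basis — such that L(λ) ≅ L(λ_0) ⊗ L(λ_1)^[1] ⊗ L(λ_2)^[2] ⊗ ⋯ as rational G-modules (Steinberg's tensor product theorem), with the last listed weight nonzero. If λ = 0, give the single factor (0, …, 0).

Converting to the ω-basis (c_i = row i of M dotted with v = (-73, -9, -22, 60, 21, 2, -65, 68)):
  c_1 = (-1)·(-73) + (0)·(-9) + (0)·(-22) + (-1)·(60) + (0)·(21) + (0)·(2) + (0)·(-65) + (0)·(68) = 13
  c_2 = (1)·(-73) + (-1)·(-9) + (0)·(-22) + (1)·(60) + (1)·(21) + (0)·(2) + (0)·(-65) + (0)·(68) = 17
  c_3 = (-1)·(-73) + (0)·(-9) + (0)·(-22) + (0)·(60) + (0)·(21) + (0)·(2) + (0)·(-65) + (-1)·(68) = 5
  c_4 = (1)·(-73) + (0)·(-9) + (0)·(-22) + (0)·(60) + (1)·(21) + (0)·(2) + (-1)·(-65) + (0)·(68) = 13
  c_5 = (0)·(-73) + (-1)·(-9) + (0)·(-22) + (0)·(60) + (0)·(21) + (0)·(2) + (0)·(-65) + (0)·(68) = 9
  c_6 = (0)·(-73) + (0)·(-9) + (-1)·(-22) + (0)·(60) + (0)·(21) + (0)·(2) + (0)·(-65) + (0)·(68) = 22
  c_7 = (0)·(-73) + (0)·(-9) + (-2)·(-22) + (0)·(60) + (1)·(21) + (0)·(2) + (1)·(-65) + (0)·(68) = 0
  c_8 = (-1)·(-73) + (0)·(-9) + (0)·(-22) + (-1)·(60) + (0)·(21) + (-1)·(2) + (0)·(-65) + (0)·(68) = 11
Base-5 expansion of each c_i:
  c_1 = 13 = 3·5^0 + 2·5^1
  c_2 = 17 = 2·5^0 + 3·5^1
  c_3 = 5 = 0·5^0 + 1·5^1
  c_4 = 13 = 3·5^0 + 2·5^1
  c_5 = 9 = 4·5^0 + 1·5^1
  c_6 = 22 = 2·5^0 + 4·5^1
  c_7 = 0
  c_8 = 11 = 1·5^0 + 2·5^1
λ_0 = (3, 2, 0, 3, 4, 2, 0, 1)
λ_1 = (2, 3, 1, 2, 1, 4, 0, 2)

((3, 2, 0, 3, 4, 2, 0, 1), (2, 3, 1, 2, 1, 4, 0, 2))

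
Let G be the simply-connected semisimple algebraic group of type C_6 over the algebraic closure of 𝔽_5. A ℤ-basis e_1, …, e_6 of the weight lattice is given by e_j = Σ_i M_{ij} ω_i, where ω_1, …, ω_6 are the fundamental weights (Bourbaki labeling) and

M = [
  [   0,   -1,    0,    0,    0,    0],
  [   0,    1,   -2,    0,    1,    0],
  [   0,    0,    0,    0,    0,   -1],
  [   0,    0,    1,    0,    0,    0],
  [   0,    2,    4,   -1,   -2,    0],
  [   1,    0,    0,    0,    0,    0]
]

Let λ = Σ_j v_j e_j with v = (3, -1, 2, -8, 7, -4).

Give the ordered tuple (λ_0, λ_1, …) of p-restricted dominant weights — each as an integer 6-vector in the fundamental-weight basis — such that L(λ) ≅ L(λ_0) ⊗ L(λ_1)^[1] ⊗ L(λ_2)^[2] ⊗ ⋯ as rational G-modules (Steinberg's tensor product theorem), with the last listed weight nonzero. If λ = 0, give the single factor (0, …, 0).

((1, 2, 4, 2, 0, 3),)

Change of basis e → ω: c = M·v where v = (3, -1, 2, -8, 7, -4):
  c_1 = 0*3 + -1*-1 + 0*2 + 0*-8 + 0*7 + 0*-4 = 1
  c_2 = 0*3 + 1*-1 + -2*2 + 0*-8 + 1*7 + 0*-4 = 2
  c_3 = 0*3 + 0*-1 + 0*2 + 0*-8 + 0*7 + -1*-4 = 4
  c_4 = 0*3 + 0*-1 + 1*2 + 0*-8 + 0*7 + 0*-4 = 2
  c_5 = 0*3 + 2*-1 + 4*2 + -1*-8 + -2*7 + 0*-4 = 0
  c_6 = 1*3 + 0*-1 + 0*2 + 0*-8 + 0*7 + 0*-4 = 3
Base-5 expansion of each c_i:
  c_1 = 1 = 1·5^0
  c_2 = 2 = 2·5^0
  c_3 = 4 = 4·5^0
  c_4 = 2 = 2·5^0
  c_5 = 0
  c_6 = 3 = 3·5^0
λ_0 = (1, 2, 4, 2, 0, 3)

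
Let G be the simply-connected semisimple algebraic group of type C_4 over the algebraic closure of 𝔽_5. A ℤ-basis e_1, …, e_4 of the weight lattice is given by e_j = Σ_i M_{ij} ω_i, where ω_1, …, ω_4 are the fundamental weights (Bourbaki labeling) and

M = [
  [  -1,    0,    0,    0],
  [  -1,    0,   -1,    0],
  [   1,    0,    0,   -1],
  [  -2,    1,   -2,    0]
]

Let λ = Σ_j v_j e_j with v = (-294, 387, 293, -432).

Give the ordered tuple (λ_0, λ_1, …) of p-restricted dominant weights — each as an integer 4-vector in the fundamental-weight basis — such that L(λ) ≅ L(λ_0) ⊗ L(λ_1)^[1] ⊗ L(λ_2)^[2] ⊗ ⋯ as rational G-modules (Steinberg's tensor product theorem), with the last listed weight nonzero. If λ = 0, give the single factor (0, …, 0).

Change of basis e → ω: c = M·v where v = (-294, 387, 293, -432):
  c_1 = -1*-294 + 0*387 + 0*293 + 0*-432 = 294
  c_2 = -1*-294 + 0*387 + -1*293 + 0*-432 = 1
  c_3 = 1*-294 + 0*387 + 0*293 + -1*-432 = 138
  c_4 = -2*-294 + 1*387 + -2*293 + 0*-432 = 389
Base-5 expansion of each c_i:
  c_1 = 294 = 4·5^0 + 3·5^1 + 1·5^2 + 2·5^3
  c_2 = 1 = 1·5^0
  c_3 = 138 = 3·5^0 + 2·5^1 + 0·5^2 + 1·5^3
  c_4 = 389 = 4·5^0 + 2·5^1 + 0·5^2 + 3·5^3
λ_0 = (4, 1, 3, 4)
λ_1 = (3, 0, 2, 2)
λ_2 = (1, 0, 0, 0)
λ_3 = (2, 0, 1, 3)

((4, 1, 3, 4), (3, 0, 2, 2), (1, 0, 0, 0), (2, 0, 1, 3))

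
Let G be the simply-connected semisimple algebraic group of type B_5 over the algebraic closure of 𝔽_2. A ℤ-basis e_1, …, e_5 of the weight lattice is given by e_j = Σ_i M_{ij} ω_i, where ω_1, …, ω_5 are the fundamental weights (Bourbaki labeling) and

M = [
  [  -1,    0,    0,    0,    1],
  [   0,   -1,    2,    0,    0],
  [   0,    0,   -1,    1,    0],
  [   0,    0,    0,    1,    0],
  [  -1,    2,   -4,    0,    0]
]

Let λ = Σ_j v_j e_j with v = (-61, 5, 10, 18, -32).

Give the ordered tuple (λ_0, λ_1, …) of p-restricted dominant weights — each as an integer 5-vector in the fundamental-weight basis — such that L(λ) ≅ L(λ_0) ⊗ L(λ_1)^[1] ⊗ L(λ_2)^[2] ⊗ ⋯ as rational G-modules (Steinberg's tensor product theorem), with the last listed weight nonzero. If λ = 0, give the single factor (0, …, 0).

((1, 1, 0, 0, 1), (0, 1, 0, 1, 1), (1, 1, 0, 0, 1), (1, 1, 1, 0, 1), (1, 0, 0, 1, 1))

ω-coordinates c = M·v, v = (-61, 5, 10, 18, -32):
  c_1 = -1*-61 + 0*5 + 0*10 + 0*18 + 1*-32 = 29
  c_2 = 0*-61 + -1*5 + 2*10 + 0*18 + 0*-32 = 15
  c_3 = 0*-61 + 0*5 + -1*10 + 1*18 + 0*-32 = 8
  c_4 = 0*-61 + 0*5 + 0*10 + 1*18 + 0*-32 = 18
  c_5 = -1*-61 + 2*5 + -4*10 + 0*18 + 0*-32 = 31
Base-2 expansion of each c_i:
  c_1 = 29 = 1·2^0 + 0·2^1 + 1·2^2 + 1·2^3 + 1·2^4
  c_2 = 15 = 1·2^0 + 1·2^1 + 1·2^2 + 1·2^3
  c_3 = 8 = 0·2^0 + 0·2^1 + 0·2^2 + 1·2^3
  c_4 = 18 = 0·2^0 + 1·2^1 + 0·2^2 + 0·2^3 + 1·2^4
  c_5 = 31 = 1·2^0 + 1·2^1 + 1·2^2 + 1·2^3 + 1·2^4
p-restricted factor λ_0 = (1, 1, 0, 0, 1)
p-restricted factor λ_1 = (0, 1, 0, 1, 1)
p-restricted factor λ_2 = (1, 1, 0, 0, 1)
p-restricted factor λ_3 = (1, 1, 1, 0, 1)
p-restricted factor λ_4 = (1, 0, 0, 1, 1)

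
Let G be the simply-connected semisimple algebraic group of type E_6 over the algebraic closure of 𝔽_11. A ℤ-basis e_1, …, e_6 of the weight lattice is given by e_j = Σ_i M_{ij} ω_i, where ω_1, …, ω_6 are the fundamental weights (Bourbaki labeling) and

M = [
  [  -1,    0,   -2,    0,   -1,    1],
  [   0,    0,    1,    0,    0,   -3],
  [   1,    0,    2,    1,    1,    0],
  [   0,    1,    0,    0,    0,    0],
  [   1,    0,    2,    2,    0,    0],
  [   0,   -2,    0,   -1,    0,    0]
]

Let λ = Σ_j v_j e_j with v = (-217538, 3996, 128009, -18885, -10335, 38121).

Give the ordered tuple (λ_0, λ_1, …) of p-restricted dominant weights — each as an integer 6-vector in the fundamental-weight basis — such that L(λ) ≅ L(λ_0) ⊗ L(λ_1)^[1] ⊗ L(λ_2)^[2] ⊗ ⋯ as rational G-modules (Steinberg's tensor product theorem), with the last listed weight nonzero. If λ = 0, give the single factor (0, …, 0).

((10, 6, 9, 3, 6, 3), (4, 8, 5, 0, 9, 0), (5, 2, 10, 0, 5, 2), (7, 10, 6, 3, 0, 8))

In the fundamental-weight basis, λ has coordinates c = M·v (v = (-217538, 3996, 128009, -18885, -10335, 38121)):
  c_1 = (-1)·(-217538) + (0)·(3996) + (-2)·(128009) + (0)·(-18885) + (-1)·(-10335) + (1)·(38121) = 9976
  c_2 = (0)·(-217538) + (0)·(3996) + (1)·(128009) + (0)·(-18885) + (0)·(-10335) + (-3)·(38121) = 13646
  c_3 = (1)·(-217538) + (0)·(3996) + (2)·(128009) + (1)·(-18885) + (1)·(-10335) + (0)·(38121) = 9260
  c_4 = (0)·(-217538) + (1)·(3996) + (0)·(128009) + (0)·(-18885) + (0)·(-10335) + (0)·(38121) = 3996
  c_5 = (1)·(-217538) + (0)·(3996) + (2)·(128009) + (2)·(-18885) + (0)·(-10335) + (0)·(38121) = 710
  c_6 = (0)·(-217538) + (-2)·(3996) + (0)·(128009) + (-1)·(-18885) + (0)·(-10335) + (0)·(38121) = 10893
Writing each c_i in base p = 11:
  c_1 = 9976 = 10·11^0 + 4·11^1 + 5·11^2 + 7·11^3
  c_2 = 13646 = 6·11^0 + 8·11^1 + 2·11^2 + 10·11^3
  c_3 = 9260 = 9·11^0 + 5·11^1 + 10·11^2 + 6·11^3
  c_4 = 3996 = 3·11^0 + 0·11^1 + 0·11^2 + 3·11^3
  c_5 = 710 = 6·11^0 + 9·11^1 + 5·11^2
  c_6 = 10893 = 3·11^0 + 0·11^1 + 2·11^2 + 8·11^3
Factor λ_0 = (10, 6, 9, 3, 6, 3)
Factor λ_1 = (4, 8, 5, 0, 9, 0)
Factor λ_2 = (5, 2, 10, 0, 5, 2)
Factor λ_3 = (7, 10, 6, 3, 0, 8)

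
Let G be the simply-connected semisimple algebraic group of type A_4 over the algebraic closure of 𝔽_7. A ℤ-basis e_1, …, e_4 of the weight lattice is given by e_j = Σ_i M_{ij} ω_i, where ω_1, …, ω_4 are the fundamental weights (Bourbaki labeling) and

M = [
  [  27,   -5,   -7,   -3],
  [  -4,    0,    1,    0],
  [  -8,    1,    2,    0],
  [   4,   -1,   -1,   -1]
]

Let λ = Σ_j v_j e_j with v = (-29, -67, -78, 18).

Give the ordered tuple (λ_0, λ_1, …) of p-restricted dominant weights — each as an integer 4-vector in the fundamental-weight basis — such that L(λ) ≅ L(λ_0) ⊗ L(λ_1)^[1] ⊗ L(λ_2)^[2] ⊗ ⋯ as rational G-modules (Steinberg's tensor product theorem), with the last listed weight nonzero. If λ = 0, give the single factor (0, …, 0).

ω-coordinates c = M·v, v = (-29, -67, -78, 18):
  c_1 = (27)·(-29) + (-5)·(-67) + (-7)·(-78) + (-3)·(18) = 44
  c_2 = (-4)·(-29) + (0)·(-67) + (1)·(-78) + (0)·(18) = 38
  c_3 = (-8)·(-29) + (1)·(-67) + (2)·(-78) + (0)·(18) = 9
  c_4 = (4)·(-29) + (-1)·(-67) + (-1)·(-78) + (-1)·(18) = 11
Writing each c_i in base p = 7:
  c_1 = 44 = 2·7^0 + 6·7^1
  c_2 = 38 = 3·7^0 + 5·7^1
  c_3 = 9 = 2·7^0 + 1·7^1
  c_4 = 11 = 4·7^0 + 1·7^1
λ_0 = (2, 3, 2, 4)
λ_1 = (6, 5, 1, 1)

((2, 3, 2, 4), (6, 5, 1, 1))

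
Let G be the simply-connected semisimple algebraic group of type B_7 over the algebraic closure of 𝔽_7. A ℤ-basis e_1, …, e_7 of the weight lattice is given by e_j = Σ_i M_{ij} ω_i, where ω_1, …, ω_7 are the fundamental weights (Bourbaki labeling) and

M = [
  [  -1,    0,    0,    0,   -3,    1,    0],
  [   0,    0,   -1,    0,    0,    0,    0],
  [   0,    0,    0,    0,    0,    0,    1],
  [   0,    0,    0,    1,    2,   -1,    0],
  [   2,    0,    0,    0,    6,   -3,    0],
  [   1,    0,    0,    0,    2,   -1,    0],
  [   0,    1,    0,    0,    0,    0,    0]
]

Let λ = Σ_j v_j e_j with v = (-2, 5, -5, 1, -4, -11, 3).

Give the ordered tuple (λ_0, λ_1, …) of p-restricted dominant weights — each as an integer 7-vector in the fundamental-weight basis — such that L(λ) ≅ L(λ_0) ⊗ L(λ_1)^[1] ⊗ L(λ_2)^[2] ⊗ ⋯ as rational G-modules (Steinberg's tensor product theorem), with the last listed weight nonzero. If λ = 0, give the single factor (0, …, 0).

ω-coordinates c = M·v, v = (-2, 5, -5, 1, -4, -11, 3):
  c_1 = -1*-2 + 0*5 + 0*-5 + 0*1 + -3*-4 + 1*-11 + 0*3 = 3
  c_2 = 0*-2 + 0*5 + -1*-5 + 0*1 + 0*-4 + 0*-11 + 0*3 = 5
  c_3 = 0*-2 + 0*5 + 0*-5 + 0*1 + 0*-4 + 0*-11 + 1*3 = 3
  c_4 = 0*-2 + 0*5 + 0*-5 + 1*1 + 2*-4 + -1*-11 + 0*3 = 4
  c_5 = 2*-2 + 0*5 + 0*-5 + 0*1 + 6*-4 + -3*-11 + 0*3 = 5
  c_6 = 1*-2 + 0*5 + 0*-5 + 0*1 + 2*-4 + -1*-11 + 0*3 = 1
  c_7 = 0*-2 + 1*5 + 0*-5 + 0*1 + 0*-4 + 0*-11 + 0*3 = 5
p = 7; digits c_i = Σ_j d_{ij}·7^j, 0 ≤ d_{ij} < 7:
  c_1 = 3 = 3·7^0
  c_2 = 5 = 5·7^0
  c_3 = 3 = 3·7^0
  c_4 = 4 = 4·7^0
  c_5 = 5 = 5·7^0
  c_6 = 1 = 1·7^0
  c_7 = 5 = 5·7^0
Factor λ_0 = (3, 5, 3, 4, 5, 1, 5)

((3, 5, 3, 4, 5, 1, 5),)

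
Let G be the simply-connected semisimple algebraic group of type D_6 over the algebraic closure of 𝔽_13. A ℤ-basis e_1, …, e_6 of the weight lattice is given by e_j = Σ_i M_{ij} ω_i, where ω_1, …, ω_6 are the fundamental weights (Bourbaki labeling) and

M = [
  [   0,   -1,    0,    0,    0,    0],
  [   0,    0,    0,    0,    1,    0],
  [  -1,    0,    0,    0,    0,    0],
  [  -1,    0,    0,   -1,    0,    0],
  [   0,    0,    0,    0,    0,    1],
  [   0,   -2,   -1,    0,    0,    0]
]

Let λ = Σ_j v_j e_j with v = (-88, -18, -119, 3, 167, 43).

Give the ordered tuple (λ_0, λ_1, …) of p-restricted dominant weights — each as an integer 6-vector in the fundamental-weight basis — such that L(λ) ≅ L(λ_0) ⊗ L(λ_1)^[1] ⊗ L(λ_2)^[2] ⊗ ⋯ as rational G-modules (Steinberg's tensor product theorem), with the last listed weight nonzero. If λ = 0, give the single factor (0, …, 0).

((5, 11, 10, 7, 4, 12), (1, 12, 6, 6, 3, 11))

In the fundamental-weight basis, λ has coordinates c = M·v (v = (-88, -18, -119, 3, 167, 43)):
  c_1 = (0)·(-88) + (-1)·(-18) + (0)·(-119) + 0·3 + 0·167 + 0·43 = 18
  c_2 = (0)·(-88) + (0)·(-18) + (0)·(-119) + 0·3 + 1·167 + 0·43 = 167
  c_3 = (-1)·(-88) + (0)·(-18) + (0)·(-119) + 0·3 + 0·167 + 0·43 = 88
  c_4 = (-1)·(-88) + (0)·(-18) + (0)·(-119) + (-1)·(3) + 0·167 + 0·43 = 85
  c_5 = (0)·(-88) + (0)·(-18) + (0)·(-119) + 0·3 + 0·167 + 1·43 = 43
  c_6 = (0)·(-88) + (-2)·(-18) + (-1)·(-119) + 0·3 + 0·167 + 0·43 = 155
Base-13 expansion of each c_i:
  c_1 = 18 = 5·13^0 + 1·13^1
  c_2 = 167 = 11·13^0 + 12·13^1
  c_3 = 88 = 10·13^0 + 6·13^1
  c_4 = 85 = 7·13^0 + 6·13^1
  c_5 = 43 = 4·13^0 + 3·13^1
  c_6 = 155 = 12·13^0 + 11·13^1
Factor λ_0 = (5, 11, 10, 7, 4, 12)
Factor λ_1 = (1, 12, 6, 6, 3, 11)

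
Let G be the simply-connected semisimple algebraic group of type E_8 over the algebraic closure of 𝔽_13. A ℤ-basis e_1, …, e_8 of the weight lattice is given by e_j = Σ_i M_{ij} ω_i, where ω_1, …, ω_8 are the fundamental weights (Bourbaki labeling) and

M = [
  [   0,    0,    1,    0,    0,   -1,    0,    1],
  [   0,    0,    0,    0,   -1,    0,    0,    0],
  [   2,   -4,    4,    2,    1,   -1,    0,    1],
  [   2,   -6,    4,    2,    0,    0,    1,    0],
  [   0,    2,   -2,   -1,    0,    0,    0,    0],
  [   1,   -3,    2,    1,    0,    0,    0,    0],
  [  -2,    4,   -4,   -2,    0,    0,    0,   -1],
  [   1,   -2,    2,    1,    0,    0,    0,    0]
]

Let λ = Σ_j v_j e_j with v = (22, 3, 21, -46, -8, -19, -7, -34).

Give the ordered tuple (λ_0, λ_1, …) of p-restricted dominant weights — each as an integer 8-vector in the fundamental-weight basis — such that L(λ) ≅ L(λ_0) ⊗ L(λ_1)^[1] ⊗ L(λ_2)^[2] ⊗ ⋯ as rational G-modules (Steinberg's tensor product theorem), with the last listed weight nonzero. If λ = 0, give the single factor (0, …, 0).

((6, 8, 1, 11, 10, 9, 10, 12),)

Converting to the ω-basis (c_i = row i of M dotted with v = (22, 3, 21, -46, -8, -19, -7, -34)):
  c_1 = (0)·(22) + (0)·(3) + (1)·(21) + (0)·(-46) + (0)·(-8) + (-1)·(-19) + (0)·(-7) + (1)·(-34) = 6
  c_2 = (0)·(22) + (0)·(3) + (0)·(21) + (0)·(-46) + (-1)·(-8) + (0)·(-19) + (0)·(-7) + (0)·(-34) = 8
  c_3 = (2)·(22) + (-4)·(3) + (4)·(21) + (2)·(-46) + (1)·(-8) + (-1)·(-19) + (0)·(-7) + (1)·(-34) = 1
  c_4 = (2)·(22) + (-6)·(3) + (4)·(21) + (2)·(-46) + (0)·(-8) + (0)·(-19) + (1)·(-7) + (0)·(-34) = 11
  c_5 = (0)·(22) + (2)·(3) + (-2)·(21) + (-1)·(-46) + (0)·(-8) + (0)·(-19) + (0)·(-7) + (0)·(-34) = 10
  c_6 = (1)·(22) + (-3)·(3) + (2)·(21) + (1)·(-46) + (0)·(-8) + (0)·(-19) + (0)·(-7) + (0)·(-34) = 9
  c_7 = (-2)·(22) + (4)·(3) + (-4)·(21) + (-2)·(-46) + (0)·(-8) + (0)·(-19) + (0)·(-7) + (-1)·(-34) = 10
  c_8 = (1)·(22) + (-2)·(3) + (2)·(21) + (1)·(-46) + (0)·(-8) + (0)·(-19) + (0)·(-7) + (0)·(-34) = 12
p = 13; digits c_i = Σ_j d_{ij}·13^j, 0 ≤ d_{ij} < 13:
  c_1 = 6 = 6·13^0
  c_2 = 8 = 8·13^0
  c_3 = 1 = 1·13^0
  c_4 = 11 = 11·13^0
  c_5 = 10 = 10·13^0
  c_6 = 9 = 9·13^0
  c_7 = 10 = 10·13^0
  c_8 = 12 = 12·13^0
Factor λ_0 = (6, 8, 1, 11, 10, 9, 10, 12)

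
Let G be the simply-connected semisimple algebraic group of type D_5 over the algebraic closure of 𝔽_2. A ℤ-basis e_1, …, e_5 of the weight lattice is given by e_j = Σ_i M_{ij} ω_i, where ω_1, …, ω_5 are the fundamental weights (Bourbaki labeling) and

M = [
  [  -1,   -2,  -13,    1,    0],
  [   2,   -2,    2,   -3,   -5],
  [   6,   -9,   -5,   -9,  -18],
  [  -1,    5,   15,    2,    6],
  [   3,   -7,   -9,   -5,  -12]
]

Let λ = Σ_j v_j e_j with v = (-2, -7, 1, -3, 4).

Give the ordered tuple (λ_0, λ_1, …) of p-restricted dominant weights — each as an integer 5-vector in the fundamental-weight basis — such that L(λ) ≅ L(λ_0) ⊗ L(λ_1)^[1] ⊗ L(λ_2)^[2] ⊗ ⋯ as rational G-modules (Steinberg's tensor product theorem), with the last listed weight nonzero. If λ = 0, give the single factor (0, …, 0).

((0, 1, 1, 0, 1),)

Compute c_i = Σ_j M_{ij} v_j with v = (-2, -7, 1, -3, 4):
  c_1 = -1*-2 + -2*-7 + -13*1 + 1*-3 + 0*4 = 0
  c_2 = 2*-2 + -2*-7 + 2*1 + -3*-3 + -5*4 = 1
  c_3 = 6*-2 + -9*-7 + -5*1 + -9*-3 + -18*4 = 1
  c_4 = -1*-2 + 5*-7 + 15*1 + 2*-3 + 6*4 = 0
  c_5 = 3*-2 + -7*-7 + -9*1 + -5*-3 + -12*4 = 1
Base-2 expansion of each c_i:
  c_1 = 0
  c_2 = 1 = 1·2^0
  c_3 = 1 = 1·2^0
  c_4 = 0
  c_5 = 1 = 1·2^0
p-restricted factor λ_0 = (0, 1, 1, 0, 1)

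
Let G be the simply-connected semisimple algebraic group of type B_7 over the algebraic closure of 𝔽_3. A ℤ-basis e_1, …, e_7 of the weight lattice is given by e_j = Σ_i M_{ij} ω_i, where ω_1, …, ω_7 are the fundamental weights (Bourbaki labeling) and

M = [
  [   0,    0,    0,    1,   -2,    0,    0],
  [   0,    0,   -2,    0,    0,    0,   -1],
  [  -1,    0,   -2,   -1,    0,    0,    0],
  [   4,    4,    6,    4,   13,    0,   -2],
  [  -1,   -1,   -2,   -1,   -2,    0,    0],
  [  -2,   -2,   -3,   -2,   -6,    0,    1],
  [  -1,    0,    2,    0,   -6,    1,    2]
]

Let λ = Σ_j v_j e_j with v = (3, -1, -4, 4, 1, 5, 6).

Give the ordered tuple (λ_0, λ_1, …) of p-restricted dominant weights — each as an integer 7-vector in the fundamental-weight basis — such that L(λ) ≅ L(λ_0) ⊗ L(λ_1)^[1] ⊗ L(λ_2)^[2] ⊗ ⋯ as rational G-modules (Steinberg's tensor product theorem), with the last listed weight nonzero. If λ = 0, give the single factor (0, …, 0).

Compute c_i = Σ_j M_{ij} v_j with v = (3, -1, -4, 4, 1, 5, 6):
  c_1 = 0·3 + (0)·(-1) + (0)·(-4) + 1·4 + (-2)·(1) + 0·5 + 0·6 = 2
  c_2 = 0·3 + (0)·(-1) + (-2)·(-4) + 0·4 + 0·1 + 0·5 + (-1)·(6) = 2
  c_3 = (-1)·(3) + (0)·(-1) + (-2)·(-4) + (-1)·(4) + 0·1 + 0·5 + 0·6 = 1
  c_4 = 4·3 + (4)·(-1) + (6)·(-4) + 4·4 + 13·1 + 0·5 + (-2)·(6) = 1
  c_5 = (-1)·(3) + (-1)·(-1) + (-2)·(-4) + (-1)·(4) + (-2)·(1) + 0·5 + 0·6 = 0
  c_6 = (-2)·(3) + (-2)·(-1) + (-3)·(-4) + (-2)·(4) + (-6)·(1) + 0·5 + 1·6 = 0
  c_7 = (-1)·(3) + (0)·(-1) + (2)·(-4) + 0·4 + (-6)·(1) + 1·5 + 2·6 = 0
Writing each c_i in base p = 3:
  c_1 = 2 = 2·3^0
  c_2 = 2 = 2·3^0
  c_3 = 1 = 1·3^0
  c_4 = 1 = 1·3^0
  c_5 = 0
  c_6 = 0
  c_7 = 0
p-restricted factor λ_0 = (2, 2, 1, 1, 0, 0, 0)

((2, 2, 1, 1, 0, 0, 0),)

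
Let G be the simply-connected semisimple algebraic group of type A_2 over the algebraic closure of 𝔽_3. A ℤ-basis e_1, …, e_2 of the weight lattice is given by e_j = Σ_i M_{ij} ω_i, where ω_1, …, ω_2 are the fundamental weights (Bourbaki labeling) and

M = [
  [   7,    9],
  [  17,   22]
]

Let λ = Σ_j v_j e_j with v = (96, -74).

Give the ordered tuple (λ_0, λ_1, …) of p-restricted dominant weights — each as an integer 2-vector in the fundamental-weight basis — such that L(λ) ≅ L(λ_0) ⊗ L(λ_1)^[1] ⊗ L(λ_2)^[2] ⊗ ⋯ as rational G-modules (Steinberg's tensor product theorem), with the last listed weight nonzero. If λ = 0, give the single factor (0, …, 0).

Change of basis e → ω: c = M·v where v = (96, -74):
  c_1 = 7·96 + (9)·(-74) = 6
  c_2 = 17·96 + (22)·(-74) = 4
Base-3 expansion of each c_i:
  c_1 = 6 = 0·3^0 + 2·3^1
  c_2 = 4 = 1·3^0 + 1·3^1
Factor λ_0 = (0, 1)
Factor λ_1 = (2, 1)

((0, 1), (2, 1))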